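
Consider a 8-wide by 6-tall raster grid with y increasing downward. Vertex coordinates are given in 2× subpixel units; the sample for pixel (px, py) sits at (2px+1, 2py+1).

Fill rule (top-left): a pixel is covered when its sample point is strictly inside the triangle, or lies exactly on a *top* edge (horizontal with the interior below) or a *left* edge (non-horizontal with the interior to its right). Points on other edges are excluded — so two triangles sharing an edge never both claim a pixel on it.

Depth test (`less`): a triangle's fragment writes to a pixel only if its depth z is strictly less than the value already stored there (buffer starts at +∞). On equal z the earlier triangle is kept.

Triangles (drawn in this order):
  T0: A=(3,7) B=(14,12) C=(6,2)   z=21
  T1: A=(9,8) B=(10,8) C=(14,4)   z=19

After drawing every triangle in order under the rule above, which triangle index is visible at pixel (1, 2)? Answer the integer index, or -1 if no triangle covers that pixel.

T0:
  2·area = 70  (B↔C swapped to make it positive)
  edge (3, 7)→(6, 2): d=(3,-5) top-left  bias=+0
  edge (6, 2)→(14, 12): d=(8,10) right/bottom  bias=-1
  edge (14, 12)→(3, 7): d=(-11,-5) top-left  bias=+0
    (2,2)@(5, 5): e=[4,34,32] → #
    (3,2)@(7, 5): e=[14,14,42] → #
    (4,2)@(9, 5): e=[24,-6,52] → ·
    (1,3)@(3, 7): e=[0,70,0] → #  [on edge]
    (4,3)@(9, 7): e=[30,10,30] → #
    (5,3)@(11, 7): e=[40,-10,40] → ·
    (1,4)@(3, 9): e=[6,86,-22] → ·
    (2,4)@(5, 9): e=[16,66,-12] → ·
    (3,4)@(7, 9): e=[26,46,-2] → ·
    (4,4)@(9, 9): e=[36,26,8] → #
    (5,4)@(11, 9): e=[46,6,18] → #
    (6,4)@(13, 9): e=[56,-14,28] → ·
  covered (9 px):
    · · · · · · · ·
    · · · · · · · ·
    · · # # · · · ·
    · # # # # · · ·
    · · · · # # · ·
    · · · · · · # ·
T1:
  2·area = 4  (B↔C swapped to make it positive)
  edge (9, 8)→(14, 4): d=(5,-4) top-left  bias=+0
  edge (14, 4)→(10, 8): d=(-4,4) right/bottom  bias=-1
  edge (10, 8)→(9, 8): d=(-1,0) right/bottom  bias=-1
    (7,1)@(15, 3): e=[-1,0,5] → ·  [on edge]
    (6,2)@(13, 5): e=[1,0,3] → ·  [on edge]
    (5,3)@(11, 7): e=[3,0,1] → ·  [on edge]
    (4,4)@(9, 9): e=[5,0,-1] → ·  [on edge]
    (3,5)@(7, 11): e=[7,0,-3] → ·  [on edge]
  covered (0 px):
    · · · · · · · ·
    · · · · · · · ·
    · · · · · · · ·
    · · · · · · · ·
    · · · · · · · ·
    · · · · · · · ·

Z-buffer (winner per pixel, '.' = empty):
  . . . . . . . .
  . . . . . . . .
  . . 0 0 . . . .
  . 0 0 0 0 . . .
  . . . . 0 0 . .
  . . . . . . 0 .

Final: -1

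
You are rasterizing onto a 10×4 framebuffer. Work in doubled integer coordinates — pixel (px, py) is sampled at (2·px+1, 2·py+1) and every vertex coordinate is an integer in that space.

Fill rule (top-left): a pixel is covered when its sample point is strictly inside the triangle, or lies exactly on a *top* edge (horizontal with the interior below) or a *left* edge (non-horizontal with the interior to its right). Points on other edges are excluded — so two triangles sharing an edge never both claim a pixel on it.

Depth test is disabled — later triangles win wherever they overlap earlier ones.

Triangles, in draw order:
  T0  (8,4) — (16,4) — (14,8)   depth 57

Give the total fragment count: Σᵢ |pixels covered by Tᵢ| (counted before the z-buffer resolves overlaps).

T0:
  2·area = 32
  edge (8, 4)→(16, 4): d=(8,0) top-left  bias=+0
  edge (16, 4)→(14, 8): d=(-2,4) right/bottom  bias=-1
  edge (14, 8)→(8, 4): d=(-6,-4) top-left  bias=+0
    (5,2)@(11, 5): e=[8,18,6] → X
    (6,2)@(13, 5): e=[8,10,14] → X
    (7,2)@(15, 5): e=[8,2,22] → X
    (8,2)@(17, 5): e=[8,-6,30] → .
    (5,3)@(11, 7): e=[24,14,-6] → .
    (6,3)@(13, 7): e=[24,6,2] → X
    (7,3)@(15, 7): e=[24,-2,10] → .
  covered (4 px):
    . . . . . . . . . .
    . . . . . . . . . .
    . . . . . X X X . .
    . . . . . . X . . .

Result: 4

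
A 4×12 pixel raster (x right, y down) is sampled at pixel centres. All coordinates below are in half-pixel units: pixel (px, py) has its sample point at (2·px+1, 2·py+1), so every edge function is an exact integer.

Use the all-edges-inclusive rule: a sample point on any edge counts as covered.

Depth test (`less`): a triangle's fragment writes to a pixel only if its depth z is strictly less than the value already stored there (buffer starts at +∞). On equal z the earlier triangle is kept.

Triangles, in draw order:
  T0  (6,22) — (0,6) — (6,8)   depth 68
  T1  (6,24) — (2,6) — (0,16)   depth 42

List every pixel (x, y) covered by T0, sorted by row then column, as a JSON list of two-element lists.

T0:
  2·area = 84
  edge (6, 22)→(0, 6): d=(-6,-16) inclusive
  edge (0, 6)→(6, 8): d=(6,2) inclusive
  edge (6, 8)→(6, 22): d=(0,14) inclusive
    (0,3)@(1, 7): e=[10,4,70] → X
    (1,3)@(3, 7): e=[42,0,42] → X  [on edge]
    (2,3)@(5, 7): e=[74,-4,14] → .
    (0,4)@(1, 9): e=[-2,16,70] → .
    (1,4)@(3, 9): e=[30,12,42] → X
    (2,4)@(5, 9): e=[62,8,14] → X
    (3,4)@(7, 9): e=[94,4,-14] → .
    (1,5)@(3, 11): e=[18,24,42] → X
    (3,5)@(7, 11): e=[82,16,-14] → .
    (1,6)@(3, 13): e=[6,36,42] → X
    (3,6)@(7, 13): e=[70,28,-14] → .
    (1,7)@(3, 15): e=[-6,48,42] → .
  covered (11 px):
    . . . .
    . . . .
    . . . .
    X X . .
    . X X .
    . X X .
    . X X .
    . . X .
    . . X .
    . . X .
    . . . .
    . . . .
T1:
  2·area = 76  (B↔C swapped to make it positive)
  edge (6, 24)→(0, 16): d=(-6,-8) inclusive
  edge (0, 16)→(2, 6): d=(2,-10) inclusive
  edge (2, 6)→(6, 24): d=(4,18) inclusive
    (1,0)@(3, 1): e=[114,0,-38] → .  [on edge]
    (0,5)@(1, 11): e=[38,0,38] → X  [on edge]
    (1,5)@(3, 11): e=[54,20,2] → X
    (2,5)@(5, 11): e=[70,40,-34] → .
    (0,6)@(1, 13): e=[26,4,46] → X
    (2,6)@(5, 13): e=[58,44,-26] → .
    (0,7)@(1, 15): e=[14,8,54] → X
    (2,7)@(5, 15): e=[46,48,-18] → .
    (0,8)@(1, 17): e=[2,12,62] → X
    (2,8)@(5, 17): e=[34,52,-10] → .
    (0,9)@(1, 19): e=[-10,16,70] → .
    (1,9)@(3, 19): e=[6,36,34] → X
  covered (10 px):
    . . . .
    . . . .
    . . . .
    . . . .
    . . . .
    X X . .
    X X . .
    X X . .
    X X . .
    . X . .
    . . X .
    . . . .

Result: [[0,3],[1,3],[1,4],[2,4],[1,5],[2,5],[1,6],[2,6],[2,7],[2,8],[2,9]]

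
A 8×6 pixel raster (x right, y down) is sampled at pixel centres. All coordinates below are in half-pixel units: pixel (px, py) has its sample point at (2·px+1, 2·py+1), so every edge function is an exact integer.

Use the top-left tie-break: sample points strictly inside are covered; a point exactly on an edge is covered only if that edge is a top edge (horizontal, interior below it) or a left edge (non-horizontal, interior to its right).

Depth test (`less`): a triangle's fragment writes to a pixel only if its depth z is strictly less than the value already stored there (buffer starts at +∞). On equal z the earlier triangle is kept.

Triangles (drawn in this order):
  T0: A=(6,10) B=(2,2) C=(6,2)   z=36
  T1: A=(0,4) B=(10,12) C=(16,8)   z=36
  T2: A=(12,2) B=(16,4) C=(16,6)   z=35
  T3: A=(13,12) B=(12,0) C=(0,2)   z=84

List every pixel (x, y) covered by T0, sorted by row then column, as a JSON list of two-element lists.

T0:
  2·area = 32
  edge (6, 10)→(2, 2): d=(-4,-8) top-left  bias=+0
  edge (2, 2)→(6, 2): d=(4,0) top-left  bias=+0
  edge (6, 2)→(6, 10): d=(0,8) right/bottom  bias=-1
    (1,1)@(3, 3): e=[4,4,24] → #
    (2,1)@(5, 3): e=[20,4,8] → #
    (3,1)@(7, 3): e=[36,4,-8] → ·
    (1,2)@(3, 5): e=[-4,12,24] → ·
    (2,2)@(5, 5): e=[12,12,8] → #
    (3,2)@(7, 5): e=[28,12,-8] → ·
    (2,3)@(5, 7): e=[4,20,8] → #
    (3,3)@(7, 7): e=[20,20,-8] → ·
    (2,4)@(5, 9): e=[-4,28,8] → ·
  covered (4 px):
    · · · · · · · ·
    · # # · · · · ·
    · · # · · · · ·
    · · # · · · · ·
    · · · · · · · ·
    · · · · · · · ·
T1:
  2·area = 88  (B↔C swapped to make it positive)
  edge (0, 4)→(16, 8): d=(16,4) right/bottom  bias=-1
  edge (16, 8)→(10, 12): d=(-6,4) right/bottom  bias=-1
  edge (10, 12)→(0, 4): d=(-10,-8) top-left  bias=+0
    (1,2)@(3, 5): e=[4,70,14] → #
    (2,2)@(5, 5): e=[-4,62,30] → ·
    (1,3)@(3, 7): e=[36,58,-6] → ·
    (2,3)@(5, 7): e=[28,50,10] → #
    (3,3)@(7, 7): e=[20,42,26] → #
    (4,3)@(9, 7): e=[12,34,42] → #
    (5,3)@(11, 7): e=[4,26,58] → #
    (6,3)@(13, 7): e=[-4,18,74] → ·
    (2,4)@(5, 9): e=[60,38,-10] → ·
    (3,4)@(7, 9): e=[52,30,6] → #
    (6,4)@(13, 9): e=[28,6,54] → #
    (7,4)@(15, 9): e=[20,-2,70] → ·
  covered (11 px):
    · · · · · · · ·
    · · · · · · · ·
    · # · · · · · ·
    · · # # # # · ·
    · · · # # # # ·
    · · · · # # · ·
T2:
  2·area = 8
  edge (12, 2)→(16, 4): d=(4,2) right/bottom  bias=-1
  edge (16, 4)→(16, 6): d=(0,2) right/bottom  bias=-1
  edge (16, 6)→(12, 2): d=(-4,-4) top-left  bias=+0
    (5,0)@(11, 1): e=[-2,10,0] → ·  [on edge]
    (6,1)@(13, 3): e=[2,6,0] → #  [on edge]
    (7,1)@(15, 3): e=[-2,2,8] → ·
    (6,2)@(13, 5): e=[10,6,-8] → ·
    (7,2)@(15, 5): e=[6,2,0] → #  [on edge]
    (7,3)@(15, 7): e=[14,2,-8] → ·
  covered (2 px):
    · · · · · · · ·
    · · · · · · # ·
    · · · · · · · #
    · · · · · · · ·
    · · · · · · · ·
    · · · · · · · ·
T3:
  2·area = 146  (B↔C swapped to make it positive)
  edge (13, 12)→(0, 2): d=(-13,-10) top-left  bias=+0
  edge (0, 2)→(12, 0): d=(12,-2) top-left  bias=+0
  edge (12, 0)→(13, 12): d=(1,12) right/bottom  bias=-1
    (3,0)@(7, 1): e=[83,2,61] → #
    (4,0)@(9, 1): e=[103,6,37] → #
    (5,0)@(11, 1): e=[123,10,13] → #
    (6,0)@(13, 1): e=[143,14,-11] → ·
    (1,1)@(3, 3): e=[17,18,111] → #
    (2,1)@(5, 3): e=[37,22,87] → #
    (6,1)@(13, 3): e=[117,38,-9] → ·
    (1,2)@(3, 5): e=[-9,42,113] → ·
    (2,2)@(5, 5): e=[11,46,89] → #
    (6,2)@(13, 5): e=[91,62,-7] → ·
    (2,3)@(5, 7): e=[-15,70,91] → ·
    (3,3)@(7, 7): e=[5,74,67] → #
  covered (16 px):
    · · · # # # · ·
    · # # # # # · ·
    · · # # # # · ·
    · · · # # # · ·
    · · · · · # · ·
    · · · · · · · ·

Final: [[1,1],[2,1],[2,2],[2,3]]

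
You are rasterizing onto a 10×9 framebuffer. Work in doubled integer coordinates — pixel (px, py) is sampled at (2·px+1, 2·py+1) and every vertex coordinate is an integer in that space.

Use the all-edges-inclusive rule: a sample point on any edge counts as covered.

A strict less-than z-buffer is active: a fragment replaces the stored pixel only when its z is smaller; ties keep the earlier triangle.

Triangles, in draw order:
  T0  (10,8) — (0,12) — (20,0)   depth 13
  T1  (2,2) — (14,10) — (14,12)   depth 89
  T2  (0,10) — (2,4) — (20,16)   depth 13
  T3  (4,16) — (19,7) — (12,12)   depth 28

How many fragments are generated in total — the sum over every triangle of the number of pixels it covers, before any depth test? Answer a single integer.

T0:
  2·area = 40
  edge (10, 8)→(0, 12): d=(-10,4) inclusive
  edge (0, 12)→(20, 0): d=(20,-12) inclusive
  edge (20, 0)→(10, 8): d=(-10,8) inclusive
    (7,1)@(15, 3): e=[30,0,10] → #  [on edge]
    (8,1)@(17, 3): e=[22,24,-6] → ·
    (6,2)@(13, 5): e=[18,16,6] → #
    (7,2)@(15, 5): e=[10,40,-10] → ·
    (4,3)@(9, 7): e=[14,8,18] → #
    (5,3)@(11, 7): e=[6,32,2] → #
    (6,3)@(13, 7): e=[-2,56,-14] → ·
    (2,4)@(5, 9): e=[10,0,30] → #  [on edge]
    (3,4)@(7, 9): e=[2,24,14] → #
    (4,4)@(9, 9): e=[-6,48,-2] → ·
    (5,4)@(11, 9): e=[-14,72,-18] → ·
    (2,5)@(5, 11): e=[-10,40,10] → ·
  covered (6 px):
    · · · · · · · · · ·
    · · · · · · · # · ·
    · · · · · · # · · ·
    · · · · # # · · · ·
    · · # # · · · · · ·
    · · · · · · · · · ·
    · · · · · · · · · ·
    · · · · · · · · · ·
    · · · · · · · · · ·
T1:
  2·area = 24
  edge (2, 2)→(14, 10): d=(12,8) inclusive
  edge (14, 10)→(14, 12): d=(0,2) inclusive
  edge (14, 12)→(2, 2): d=(-12,-10) inclusive
    (4,3)@(9, 7): e=[4,10,10] → #
    (5,3)@(11, 7): e=[-12,6,30] → ·
    (4,4)@(9, 9): e=[28,10,-14] → ·
    (5,4)@(11, 9): e=[12,6,6] → #
    (6,4)@(13, 9): e=[-4,2,26] → ·
    (5,5)@(11, 11): e=[36,6,-18] → ·
    (6,5)@(13, 11): e=[20,2,2] → #
    (7,5)@(15, 11): e=[4,-2,22] → ·
    (6,6)@(13, 13): e=[44,2,-22] → ·
  covered (3 px):
    · · · · · · · · · ·
    · · · · · · · · · ·
    · · · · · · · · · ·
    · · · · # · · · · ·
    · · · · · # · · · ·
    · · · · · · # · · ·
    · · · · · · · · · ·
    · · · · · · · · · ·
    · · · · · · · · · ·
T2:
  2·area = 132
  edge (0, 10)→(2, 4): d=(2,-6) inclusive
  edge (2, 4)→(20, 16): d=(18,12) inclusive
  edge (20, 16)→(0, 10): d=(-20,-6) inclusive
    (1,0)@(3, 1): e=[0,-66,198] → ·  [on edge]
    (1,2)@(3, 5): e=[8,6,118] → #
    (2,2)@(5, 5): e=[20,-18,130] → ·
    (0,3)@(1, 7): e=[0,66,66] → #  [on edge]
    (2,3)@(5, 7): e=[24,18,90] → #
    (3,3)@(7, 7): e=[36,-6,102] → ·
    (0,4)@(1, 9): e=[4,102,26] → #
    (3,4)@(7, 9): e=[40,30,62] → #
    (4,4)@(9, 9): e=[52,6,74] → #
    (5,4)@(11, 9): e=[64,-18,86] → ·
    (0,5)@(1, 11): e=[8,138,-14] → ·
    (1,5)@(3, 11): e=[20,114,-2] → ·
  covered (17 px):
    · · · · · · · · · ·
    · · · · · · · · · ·
    · # · · · · · · · ·
    # # # · · · · · · ·
    # # # # # · · · · ·
    · · # # # # · · · ·
    · · · · · # # # · ·
    · · · · · · · · # ·
    · · · · · · · · · ·
T3:
  2·area = 12
  edge (4, 16)→(19, 7): d=(15,-9) inclusive
  edge (19, 7)→(12, 12): d=(-7,5) inclusive
  edge (12, 12)→(4, 16): d=(-8,4) inclusive
    (9,3)@(19, 7): e=[0,0,12] → #  [on edge]
    (9,4)@(19, 9): e=[30,-14,-4] → ·
    (6,5)@(13, 11): e=[6,2,4] → #
    (7,5)@(15, 11): e=[24,-8,-4] → ·
    (4,6)@(9, 13): e=[0,8,4] → #  [on edge]
    (5,6)@(11, 13): e=[18,-2,-4] → ·
    (6,6)@(13, 13): e=[36,-12,-12] → ·
    (4,7)@(9, 15): e=[30,-6,-12] → ·
    (2,8)@(5, 17): e=[24,0,-12] → ·  [on edge]
  covered (3 px):
    · · · · · · · · · ·
    · · · · · · · · · ·
    · · · · · · · · · ·
    · · · · · · · · · #
    · · · · · · · · · ·
    · · · · · · # · · ·
    · · · · # · · · · ·
    · · · · · · · · · ·
    · · · · · · · · · ·

Answer: 29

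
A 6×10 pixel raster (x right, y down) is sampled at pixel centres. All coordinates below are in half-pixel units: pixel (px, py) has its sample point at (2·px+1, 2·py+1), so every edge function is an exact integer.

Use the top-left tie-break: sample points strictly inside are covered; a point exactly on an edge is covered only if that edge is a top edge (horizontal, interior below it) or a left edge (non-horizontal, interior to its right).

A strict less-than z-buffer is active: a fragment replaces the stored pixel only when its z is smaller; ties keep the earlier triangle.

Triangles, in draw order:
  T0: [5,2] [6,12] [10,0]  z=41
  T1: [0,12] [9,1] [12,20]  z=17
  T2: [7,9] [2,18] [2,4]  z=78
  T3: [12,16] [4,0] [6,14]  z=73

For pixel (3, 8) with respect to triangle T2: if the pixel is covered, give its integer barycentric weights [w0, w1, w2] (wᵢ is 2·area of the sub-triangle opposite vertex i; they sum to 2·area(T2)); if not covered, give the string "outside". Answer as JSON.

T0:
  2·area = 52  (B↔C swapped to make it positive)
  edge (5, 2)→(10, 0): d=(5,-2) top-left  bias=+0
  edge (10, 0)→(6, 12): d=(-4,12) right/bottom  bias=-1
  edge (6, 12)→(5, 2): d=(-1,-10) top-left  bias=+0
    (4,0)@(9, 1): e=[3,8,41] → #
    (5,0)@(11, 1): e=[7,-16,61] → ·
    (3,1)@(7, 3): e=[9,24,19] → #
    (4,1)@(9, 3): e=[13,0,39] → ·  [on edge]
    (3,2)@(7, 5): e=[19,16,17] → #
    (4,2)@(9, 5): e=[23,-8,37] → ·
    (3,3)@(7, 7): e=[29,8,15] → #
    (4,3)@(9, 7): e=[33,-16,35] → ·
    (3,4)@(7, 9): e=[39,0,13] → ·  [on edge]
    (2,7)@(5, 15): e=[65,0,-13] → ·  [on edge]
  covered (4 px):
    · · · · # ·
    · · · # · ·
    · · · # · ·
    · · · # · ·
    · · · · · ·
    · · · · · ·
    · · · · · ·
    · · · · · ·
    · · · · · ·
    · · · · · ·
T1:
  2·area = 204
  edge (0, 12)→(9, 1): d=(9,-11) top-left  bias=+0
  edge (9, 1)→(12, 20): d=(3,19) right/bottom  bias=-1
  edge (12, 20)→(0, 12): d=(-12,-8) top-left  bias=+0
    (4,0)@(9, 1): e=[0,0,204] → ·  [on edge]
    (4,1)@(9, 3): e=[18,6,180] → #
    (5,1)@(11, 3): e=[40,-32,196] → ·
    (3,2)@(7, 5): e=[14,50,140] → #
    (5,2)@(11, 5): e=[58,-26,172] → ·
    (2,3)@(5, 7): e=[10,94,100] → #
    (5,3)@(11, 7): e=[76,-20,148] → ·
    (1,4)@(3, 9): e=[6,138,60] → #
    (5,4)@(11, 9): e=[94,-14,124] → ·
    (0,5)@(1, 11): e=[2,182,20] → #
    (5,5)@(11, 11): e=[112,-8,100] → ·
    (0,6)@(1, 13): e=[20,188,-4] → ·
  covered (26 px):
    · · · · · ·
    · · · · # ·
    · · · # # ·
    · · # # # ·
    · # # # # ·
    # # # # # ·
    · # # # # ·
    · · # # # #
    · · · · # #
    · · · · · #
T2:
  2·area = 70
  edge (7, 9)→(2, 18): d=(-5,9) right/bottom  bias=-1
  edge (2, 18)→(2, 4): d=(0,-14) top-left  bias=+0
  edge (2, 4)→(7, 9): d=(5,5) right/bottom  bias=-1
    (0,1)@(1, 3): e=[84,-14,0] → ·  [on edge]
    (1,2)@(3, 5): e=[56,14,0] → ·  [on edge]
    (1,3)@(3, 7): e=[46,14,10] → #
    (2,3)@(5, 7): e=[28,42,0] → ·  [on edge]
    (1,4)@(3, 9): e=[36,14,20] → #
    (2,4)@(5, 9): e=[18,42,10] → #
    (3,4)@(7, 9): e=[0,70,0] → ·  [on edge]
    (1,5)@(3, 11): e=[26,14,30] → #
    (3,5)@(7, 11): e=[-10,70,10] → ·
    (4,5)@(9, 11): e=[-28,98,0] → ·  [on edge]
    (1,6)@(3, 13): e=[16,14,40] → #
    (2,6)@(5, 13): e=[-2,42,30] → ·
    (5,6)@(11, 13): e=[-56,126,0] → ·  [on edge]
  covered (7 px):
    · · · · · ·
    · · · · · ·
    · · · · · ·
    · # · · · ·
    · # # · · ·
    · # # · · ·
    · # · · · ·
    · # · · · ·
    · · · · · ·
    · · · · · ·
T3:
  2·area = 80  (B↔C swapped to make it positive)
  edge (12, 16)→(6, 14): d=(-6,-2) top-left  bias=+0
  edge (6, 14)→(4, 0): d=(-2,-14) top-left  bias=+0
  edge (4, 0)→(12, 16): d=(8,16) right/bottom  bias=-1
    (2,1)@(5, 3): e=[64,8,8] → #
    (3,1)@(7, 3): e=[68,36,-24] → ·
    (2,2)@(5, 5): e=[52,4,24] → #
    (3,2)@(7, 5): e=[56,32,-8] → ·
    (2,3)@(5, 7): e=[40,0,40] → #  [on edge]
    (3,3)@(7, 7): e=[44,28,8] → #
    (4,3)@(9, 7): e=[48,56,-24] → ·
    (2,4)@(5, 9): e=[28,-4,56] → ·
    (3,4)@(7, 9): e=[32,24,24] → #
    (4,4)@(9, 9): e=[36,52,-8] → ·
    (3,5)@(7, 11): e=[20,20,40] → #
    (4,5)@(9, 11): e=[24,48,8] → #
    (1,6)@(3, 13): e=[0,-40,120] → ·  [on edge]
    (4,7)@(9, 15): e=[0,40,40] → #  [on edge]
  covered (11 px):
    · · · · · ·
    · · # · · ·
    · · # · · ·
    · · # # · ·
    · · · # · ·
    · · · # # ·
    · · · # # ·
    · · · · # #
    · · · · · ·
    · · · · · ·

Answer: "outside"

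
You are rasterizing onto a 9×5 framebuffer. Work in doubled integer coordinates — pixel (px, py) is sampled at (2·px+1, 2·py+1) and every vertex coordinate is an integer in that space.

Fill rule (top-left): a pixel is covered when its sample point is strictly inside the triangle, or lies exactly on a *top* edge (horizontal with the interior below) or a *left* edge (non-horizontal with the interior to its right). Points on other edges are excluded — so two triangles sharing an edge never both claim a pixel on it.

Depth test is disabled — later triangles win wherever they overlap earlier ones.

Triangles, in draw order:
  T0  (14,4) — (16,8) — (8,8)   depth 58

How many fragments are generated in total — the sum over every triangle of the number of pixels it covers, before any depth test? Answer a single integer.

T0:
  2·area = 32
  edge (14, 4)→(16, 8): d=(2,4) right/bottom  bias=-1
  edge (16, 8)→(8, 8): d=(-8,0) right/bottom  bias=-1
  edge (8, 8)→(14, 4): d=(6,-4) top-left  bias=+0
    (6,2)@(13, 5): e=[6,24,2] → X
    (7,2)@(15, 5): e=[-2,24,10] → .
    (5,3)@(11, 7): e=[18,8,6] → X
    (7,3)@(15, 7): e=[2,8,22] → X
    (8,3)@(17, 7): e=[-6,8,30] → .
    (5,4)@(11, 9): e=[22,-8,18] → .
    (6,4)@(13, 9): e=[14,-8,26] → .
    (7,4)@(15, 9): e=[6,-8,34] → .
  covered (4 px):
    . . . . . . . . .
    . . . . . . . . .
    . . . . . . X . .
    . . . . . X X X .
    . . . . . . . . .

Result: 4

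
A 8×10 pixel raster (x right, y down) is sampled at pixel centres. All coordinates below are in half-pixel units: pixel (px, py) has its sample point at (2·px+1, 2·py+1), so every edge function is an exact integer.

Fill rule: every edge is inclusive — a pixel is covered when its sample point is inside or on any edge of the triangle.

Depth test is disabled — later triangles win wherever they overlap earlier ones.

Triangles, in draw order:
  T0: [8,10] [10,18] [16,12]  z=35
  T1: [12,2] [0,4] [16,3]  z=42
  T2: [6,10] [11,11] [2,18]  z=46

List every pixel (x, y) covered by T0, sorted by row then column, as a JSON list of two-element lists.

T0:
  2·area = 60  (B↔C swapped to make it positive)
  edge (8, 10)→(16, 12): d=(8,2) inclusive
  edge (16, 12)→(10, 18): d=(-6,6) inclusive
  edge (10, 18)→(8, 10): d=(-2,-8) inclusive
    (4,5)@(9, 11): e=[6,48,6] → X
    (5,5)@(11, 11): e=[2,36,22] → X
    (6,5)@(13, 11): e=[-2,24,38] → .
    (4,6)@(9, 13): e=[22,36,2] → X
    (6,6)@(13, 13): e=[14,12,34] → X
    (7,6)@(15, 13): e=[10,0,50] → X  [on edge]
    (4,7)@(9, 15): e=[38,24,-2] → .
    (5,7)@(11, 15): e=[34,12,14] → X
    (6,7)@(13, 15): e=[30,0,30] → X  [on edge]
    (7,7)@(15, 15): e=[26,-12,46] → .
    (5,8)@(11, 17): e=[50,0,10] → X  [on edge]
    (6,8)@(13, 17): e=[46,-12,26] → .
    (4,9)@(9, 19): e=[70,0,-10] → .  [on edge]
  covered (9 px):
    . . . . . . . .
    . . . . . . . .
    . . . . . . . .
    . . . . . . . .
    . . . . . . . .
    . . . . X X . .
    . . . . X X X X
    . . . . . X X .
    . . . . . X . .
    . . . . . . . .
T1:
  2·area = 20  (B↔C swapped to make it positive)
  edge (12, 2)→(16, 3): d=(4,1) inclusive
  edge (16, 3)→(0, 4): d=(-16,1) inclusive
  edge (0, 4)→(12, 2): d=(12,-2) inclusive
    (3,1)@(7, 3): e=[9,9,2] → X
    (4,1)@(9, 3): e=[7,7,6] → X
    (5,1)@(11, 3): e=[5,5,10] → X
    (6,1)@(13, 3): e=[3,3,14] → X
    (7,1)@(15, 3): e=[1,1,18] → X
    (3,2)@(7, 5): e=[17,-23,26] → .
    (4,2)@(9, 5): e=[15,-25,30] → .
    (5,2)@(11, 5): e=[13,-27,34] → .
    (6,2)@(13, 5): e=[11,-29,38] → .
    (7,2)@(15, 5): e=[9,-31,42] → .
  covered (5 px):
    . . . . . . . .
    . . . X X X X X
    . . . . . . . .
    . . . . . . . .
    . . . . . . . .
    . . . . . . . .
    . . . . . . . .
    . . . . . . . .
    . . . . . . . .
    . . . . . . . .
T2:
  2·area = 44
  edge (6, 10)→(11, 11): d=(5,1) inclusive
  edge (11, 11)→(2, 18): d=(-9,7) inclusive
  edge (2, 18)→(6, 10): d=(4,-8) inclusive
    (0,4)@(1, 9): e=[0,88,-44] → .  [on edge]
    (3,5)@(7, 11): e=[4,28,12] → X
    (4,5)@(9, 11): e=[2,14,28] → X
    (5,5)@(11, 11): e=[0,0,44] → X  [on edge]
    (6,5)@(13, 11): e=[-2,-14,60] → .
    (2,6)@(5, 13): e=[16,24,4] → X
    (4,6)@(9, 13): e=[12,-4,36] → .
    (5,6)@(11, 13): e=[10,-18,52] → .
    (2,7)@(5, 15): e=[26,6,12] → X
    (3,7)@(7, 15): e=[24,-8,28] → .
    (1,8)@(3, 17): e=[38,2,4] → X
    (2,8)@(5, 17): e=[36,-12,20] → .
  covered (7 px):
    . . . . . . . .
    . . . . . . . .
    . . . . . . . .
    . . . . . . . .
    . . . . . . . .
    . . . X X X . .
    . . X X . . . .
    . . X . . . . .
    . X . . . . . .
    . . . . . . . .

Final: [[4,5],[5,5],[4,6],[5,6],[6,6],[7,6],[5,7],[6,7],[5,8]]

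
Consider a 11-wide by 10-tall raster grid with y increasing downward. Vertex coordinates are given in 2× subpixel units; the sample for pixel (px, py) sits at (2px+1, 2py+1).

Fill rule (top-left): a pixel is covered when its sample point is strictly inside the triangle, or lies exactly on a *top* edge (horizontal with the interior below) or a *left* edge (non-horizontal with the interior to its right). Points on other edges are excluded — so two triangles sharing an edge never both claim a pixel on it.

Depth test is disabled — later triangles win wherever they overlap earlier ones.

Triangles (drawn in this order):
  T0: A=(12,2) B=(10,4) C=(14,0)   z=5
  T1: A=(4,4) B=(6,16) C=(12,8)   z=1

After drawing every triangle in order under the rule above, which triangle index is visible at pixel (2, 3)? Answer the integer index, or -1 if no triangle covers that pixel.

T0:
  degenerate (2·area = 0) — covers nothing
T1:
  2·area = 88  (B↔C swapped to make it positive)
  edge (4, 4)→(12, 8): d=(8,4) right/bottom  bias=-1
  edge (12, 8)→(6, 16): d=(-6,8) right/bottom  bias=-1
  edge (6, 16)→(4, 4): d=(-2,-12) top-left  bias=+0
    (2,2)@(5, 5): e=[4,74,10] → █
    (3,2)@(7, 5): e=[-4,58,34] → ·
    (2,3)@(5, 7): e=[20,62,6] → █
    (3,3)@(7, 7): e=[12,46,30] → █
    (4,3)@(9, 7): e=[4,30,54] → █
    (5,3)@(11, 7): e=[-4,14,78] → ·
    (2,4)@(5, 9): e=[36,50,2] → █
    (5,4)@(11, 9): e=[12,2,74] → █
    (6,4)@(13, 9): e=[4,-14,98] → ·
    (2,5)@(5, 11): e=[52,38,-2] → ·
    (3,5)@(7, 11): e=[44,22,22] → █
    (5,5)@(11, 11): e=[28,-10,70] → ·
  covered (11 px):
    · · · · · · · · · · ·
    · · · · · · · · · · ·
    · · █ · · · · · · · ·
    · · █ █ █ · · · · · ·
    · · █ █ █ █ · · · · ·
    · · · █ █ · · · · · ·
    · · · █ · · · · · · ·
    · · · · · · · · · · ·
    · · · · · · · · · · ·
    · · · · · · · · · · ·

Z-buffer (winner per pixel, '.' = empty):
  . . . . . . . . . . .
  . . . . . . . . . . .
  . . 1 . . . . . . . .
  . . 1 1 1 . . . . . .
  . . 1 1 1 1 . . . . .
  . . . 1 1 . . . . . .
  . . . 1 . . . . . . .
  . . . . . . . . . . .
  . . . . . . . . . . .
  . . . . . . . . . . .

Result: 1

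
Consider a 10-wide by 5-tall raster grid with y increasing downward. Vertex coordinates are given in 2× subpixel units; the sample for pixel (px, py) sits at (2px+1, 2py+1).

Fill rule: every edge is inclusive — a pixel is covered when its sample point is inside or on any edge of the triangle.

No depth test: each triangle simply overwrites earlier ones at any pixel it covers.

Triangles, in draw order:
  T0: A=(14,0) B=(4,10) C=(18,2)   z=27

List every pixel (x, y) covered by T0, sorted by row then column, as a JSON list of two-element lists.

T0:
  2·area = 60  (B↔C swapped to make it positive)
  edge (14, 0)→(18, 2): d=(4,2) inclusive
  edge (18, 2)→(4, 10): d=(-14,8) inclusive
  edge (4, 10)→(14, 0): d=(10,-10) inclusive
    (6,0)@(13, 1): e=[6,54,0] → #  [on edge]
    (7,0)@(15, 1): e=[2,38,20] → #
    (8,0)@(17, 1): e=[-2,22,40] → ·
    (5,1)@(11, 3): e=[18,42,0] → #  [on edge]
    (8,1)@(17, 3): e=[6,-6,60] → ·
    (4,2)@(9, 5): e=[30,30,0] → #  [on edge]
    (6,2)@(13, 5): e=[22,-2,40] → ·
    (7,2)@(15, 5): e=[18,-18,60] → ·
    (3,3)@(7, 7): e=[42,18,0] → #  [on edge]
    (5,3)@(11, 7): e=[34,-14,40] → ·
    (2,4)@(5, 9): e=[54,6,0] → #  [on edge]
    (3,4)@(7, 9): e=[50,-10,20] → ·
  covered (10 px):
    · · · · · · # # · ·
    · · · · · # # # · ·
    · · · · # # · · · ·
    · · · # # · · · · ·
    · · # · · · · · · ·

Result: [[6,0],[7,0],[5,1],[6,1],[7,1],[4,2],[5,2],[3,3],[4,3],[2,4]]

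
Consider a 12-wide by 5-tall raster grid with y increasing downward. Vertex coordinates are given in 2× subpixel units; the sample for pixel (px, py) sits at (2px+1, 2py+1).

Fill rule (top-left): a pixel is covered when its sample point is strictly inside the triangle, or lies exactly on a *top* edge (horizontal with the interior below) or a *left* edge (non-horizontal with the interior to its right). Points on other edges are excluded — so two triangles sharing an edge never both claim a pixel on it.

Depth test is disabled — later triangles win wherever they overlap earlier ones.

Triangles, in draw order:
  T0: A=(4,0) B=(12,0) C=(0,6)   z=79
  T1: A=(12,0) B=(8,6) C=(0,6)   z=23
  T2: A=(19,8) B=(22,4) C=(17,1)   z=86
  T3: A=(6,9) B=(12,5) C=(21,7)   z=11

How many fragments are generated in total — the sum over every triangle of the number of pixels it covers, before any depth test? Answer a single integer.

T0:
  2·area = 48
  edge (4, 0)→(12, 0): d=(8,0) top-left  bias=+0
  edge (12, 0)→(0, 6): d=(-12,6) right/bottom  bias=-1
  edge (0, 6)→(4, 0): d=(4,-6) top-left  bias=+0
    (2,0)@(5, 1): e=[8,30,10] → #
    (3,0)@(7, 1): e=[8,18,22] → #
    (4,0)@(9, 1): e=[8,6,34] → #
    (5,0)@(11, 1): e=[8,-6,46] → ·
    (1,1)@(3, 3): e=[24,18,6] → #
    (3,1)@(7, 3): e=[24,-6,30] → ·
    (4,1)@(9, 3): e=[24,-18,42] → ·
    (0,2)@(1, 5): e=[40,6,2] → #
    (1,2)@(3, 5): e=[40,-6,14] → ·
    (2,2)@(5, 5): e=[40,-18,26] → ·
    (0,3)@(1, 7): e=[56,-18,10] → ·
  covered (6 px):
    · · # # # · · · · · · ·
    · # # · · · · · · · · ·
    # · · · · · · · · · · ·
    · · · · · · · · · · · ·
    · · · · · · · · · · · ·
T1:
  2·area = 48
  edge (12, 0)→(8, 6): d=(-4,6) right/bottom  bias=-1
  edge (8, 6)→(0, 6): d=(-8,0) right/bottom  bias=-1
  edge (0, 6)→(12, 0): d=(12,-6) top-left  bias=+0
    (5,0)@(11, 1): e=[2,40,6] → #
    (6,0)@(13, 1): e=[-10,40,18] → ·
    (3,1)@(7, 3): e=[18,24,6] → #
    (4,1)@(9, 3): e=[6,24,18] → #
    (5,1)@(11, 3): e=[-6,24,30] → ·
    (1,2)@(3, 5): e=[34,8,6] → #
    (2,2)@(5, 5): e=[22,8,18] → #
    (4,2)@(9, 5): e=[-2,8,42] → ·
    (1,3)@(3, 7): e=[26,-8,30] → ·
    (2,3)@(5, 7): e=[14,-8,42] → ·
    (3,3)@(7, 7): e=[2,-8,54] → ·
  covered (6 px):
    · · · · · # · · · · · ·
    · · · # # · · · · · · ·
    · # # # · · · · · · · ·
    · · · · · · · · · · · ·
    · · · · · · · · · · · ·
T2:
  2·area = 29  (B↔C swapped to make it positive)
  edge (19, 8)→(17, 1): d=(-2,-7) top-left  bias=+0
  edge (17, 1)→(22, 4): d=(5,3) right/bottom  bias=-1
  edge (22, 4)→(19, 8): d=(-3,4) right/bottom  bias=-1
    (8,0)@(17, 1): e=[0,0,29] → ·  [on edge]
    (9,1)@(19, 3): e=[10,4,15] → #
    (10,1)@(21, 3): e=[24,-2,7] → ·
    (9,2)@(19, 5): e=[6,14,9] → #
    (10,2)@(21, 5): e=[20,8,1] → #
    (11,2)@(23, 5): e=[34,2,-7] → ·
    (9,3)@(19, 7): e=[2,24,3] → #
    (10,3)@(21, 7): e=[16,18,-5] → ·
    (9,4)@(19, 9): e=[-2,34,-3] → ·
  covered (4 px):
    · · · · · · · · · · · ·
    · · · · · · · · · # · ·
    · · · · · · · · · # # ·
    · · · · · · · · · # · ·
    · · · · · · · · · · · ·
T3:
  2·area = 48
  edge (6, 9)→(12, 5): d=(6,-4) top-left  bias=+0
  edge (12, 5)→(21, 7): d=(9,2) right/bottom  bias=-1
  edge (21, 7)→(6, 9): d=(-15,2) right/bottom  bias=-1
    (1,1)@(3, 3): e=[-48,0,96] → ·  [on edge]
    (7,1)@(15, 3): e=[0,-24,72] → ·  [on edge]
    (4,3)@(9, 7): e=[0,24,24] → #  [on edge]
    (5,3)@(11, 7): e=[8,20,20] → #
    (6,3)@(13, 7): e=[16,16,16] → #
    (7,3)@(15, 7): e=[24,12,12] → #
    (8,3)@(17, 7): e=[32,8,8] → #
    (9,3)@(19, 7): e=[40,4,4] → #
    (10,3)@(21, 7): e=[48,0,0] → ·  [on edge]
    (4,4)@(9, 9): e=[12,42,-6] → ·
    (5,4)@(11, 9): e=[20,38,-10] → ·
    (6,4)@(13, 9): e=[28,34,-14] → ·
  covered (6 px):
    · · · · · · · · · · · ·
    · · · · · · · · · · · ·
    · · · · · · · · · · · ·
    · · · · # # # # # # · ·
    · · · · · · · · · · · ·

Result: 22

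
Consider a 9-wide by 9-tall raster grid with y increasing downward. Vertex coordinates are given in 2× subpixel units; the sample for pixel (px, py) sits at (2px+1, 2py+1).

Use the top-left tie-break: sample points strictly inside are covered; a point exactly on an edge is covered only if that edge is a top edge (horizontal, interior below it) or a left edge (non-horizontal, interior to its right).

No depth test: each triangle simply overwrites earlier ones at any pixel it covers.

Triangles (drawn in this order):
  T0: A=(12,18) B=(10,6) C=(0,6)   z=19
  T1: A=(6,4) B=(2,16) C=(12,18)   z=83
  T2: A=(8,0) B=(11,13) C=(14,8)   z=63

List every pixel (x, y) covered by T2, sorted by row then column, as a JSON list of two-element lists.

T0:
  2·area = 120  (B↔C swapped to make it positive)
  edge (12, 18)→(0, 6): d=(-12,-12) top-left  bias=+0
  edge (0, 6)→(10, 6): d=(10,0) top-left  bias=+0
  edge (10, 6)→(12, 18): d=(2,12) right/bottom  bias=-1
    (0,3)@(1, 7): e=[0,10,110] → █  [on edge]
    (1,3)@(3, 7): e=[24,10,86] → █
    (2,3)@(5, 7): e=[48,10,62] → █
    (3,3)@(7, 7): e=[72,10,38] → █
    (4,3)@(9, 7): e=[96,10,14] → █
    (5,3)@(11, 7): e=[120,10,-10] → ·
    (0,4)@(1, 9): e=[-24,30,114] → ·
    (1,4)@(3, 9): e=[0,30,90] → █  [on edge]
    (5,4)@(11, 9): e=[96,30,-6] → ·
    (1,5)@(3, 11): e=[-24,50,94] → ·
    (2,5)@(5, 11): e=[0,50,70] → █  [on edge]
    (5,5)@(11, 11): e=[72,50,-2] → ·
    (3,6)@(7, 13): e=[0,70,50] → █  [on edge]
    (4,7)@(9, 15): e=[0,90,30] → █  [on edge]
    (5,8)@(11, 17): e=[0,110,10] → █  [on edge]
  covered (18 px):
    · · · · · · · · ·
    · · · · · · · · ·
    · · · · · · · · ·
    █ █ █ █ █ · · · ·
    · █ █ █ █ · · · ·
    · · █ █ █ · · · ·
    · · · █ █ █ · · ·
    · · · · █ █ · · ·
    · · · · · █ · · ·
T1:
  2·area = 128  (B↔C swapped to make it positive)
  edge (6, 4)→(12, 18): d=(6,14) right/bottom  bias=-1
  edge (12, 18)→(2, 16): d=(-10,-2) top-left  bias=+0
  edge (2, 16)→(6, 4): d=(4,-12) top-left  bias=+0
    (3,0)@(7, 1): e=[-32,160,0] → ·  [on edge]
    (2,3)@(5, 7): e=[32,96,0] → █  [on edge]
    (3,3)@(7, 7): e=[4,100,24] → █
    (4,3)@(9, 7): e=[-24,104,48] → ·
    (2,4)@(5, 9): e=[44,76,8] → █
    (4,4)@(9, 9): e=[-12,84,56] → ·
    (2,5)@(5, 11): e=[56,56,16] → █
    (4,5)@(9, 11): e=[0,64,64] → ·  [on edge]
    (1,6)@(3, 13): e=[96,32,0] → █  [on edge]
    (4,6)@(9, 13): e=[12,44,72] → █
    (5,6)@(11, 13): e=[-16,48,96] → ·
    (1,7)@(3, 15): e=[108,12,8] → █
    (3,8)@(7, 17): e=[64,0,64] → █  [on edge]
  covered (17 px):
    · · · · · · · · ·
    · · · · · · · · ·
    · · · · · · · · ·
    · · █ █ · · · · ·
    · · █ █ · · · · ·
    · · █ █ · · · · ·
    · █ █ █ █ · · · ·
    · █ █ █ █ · · · ·
    · · · █ █ █ · · ·
T2:
  2·area = 54  (B↔C swapped to make it positive)
  edge (8, 0)→(14, 8): d=(6,8) right/bottom  bias=-1
  edge (14, 8)→(11, 13): d=(-3,5) right/bottom  bias=-1
  edge (11, 13)→(8, 0): d=(-3,-13) top-left  bias=+0
    (4,1)@(9, 3): e=[10,40,4] → █
    (5,1)@(11, 3): e=[-6,30,30] → ·
    (8,1)@(17, 3): e=[-54,0,108] → ·  [on edge]
    (4,2)@(9, 5): e=[22,34,-2] → ·
    (5,2)@(11, 5): e=[6,24,24] → █
    (6,2)@(13, 5): e=[-10,14,50] → ·
    (5,3)@(11, 7): e=[18,18,18] → █
    (6,3)@(13, 7): e=[2,8,44] → █
    (7,3)@(15, 7): e=[-14,-2,70] → ·
    (5,4)@(11, 9): e=[30,12,12] → █
    (7,4)@(15, 9): e=[-2,-8,64] → ·
    (5,5)@(11, 11): e=[42,6,6] → █
    (5,6)@(11, 13): e=[54,0,0] → ·  [on edge]
  covered (7 px):
    · · · · · · · · ·
    · · · · █ · · · ·
    · · · · · █ · · ·
    · · · · · █ █ · ·
    · · · · · █ █ · ·
    · · · · · █ · · ·
    · · · · · · · · ·
    · · · · · · · · ·
    · · · · · · · · ·

Result: [[4,1],[5,2],[5,3],[6,3],[5,4],[6,4],[5,5]]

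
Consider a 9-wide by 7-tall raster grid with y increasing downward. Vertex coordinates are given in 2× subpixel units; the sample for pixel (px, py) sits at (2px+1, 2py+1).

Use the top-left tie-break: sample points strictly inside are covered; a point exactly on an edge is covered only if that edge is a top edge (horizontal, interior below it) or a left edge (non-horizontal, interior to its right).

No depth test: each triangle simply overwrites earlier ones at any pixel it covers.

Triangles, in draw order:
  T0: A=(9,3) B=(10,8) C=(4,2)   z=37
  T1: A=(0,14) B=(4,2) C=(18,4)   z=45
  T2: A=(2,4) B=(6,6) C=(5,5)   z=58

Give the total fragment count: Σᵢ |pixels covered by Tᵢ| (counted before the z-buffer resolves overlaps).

T0:
  2·area = 24
  edge (9, 3)→(10, 8): d=(1,5) right/bottom  bias=-1
  edge (10, 8)→(4, 2): d=(-6,-6) top-left  bias=+0
  edge (4, 2)→(9, 3): d=(5,1) right/bottom  bias=-1
    (1,0)@(3, 1): e=[28,0,-4] → ·  [on edge]
    (2,1)@(5, 3): e=[20,0,4] → #  [on edge]
    (3,1)@(7, 3): e=[10,12,2] → #
    (4,1)@(9, 3): e=[0,24,0] → ·  [on edge]
    (2,2)@(5, 5): e=[22,-12,14] → ·
    (3,2)@(7, 5): e=[12,0,12] → #  [on edge]
    (4,2)@(9, 5): e=[2,12,10] → #
    (5,2)@(11, 5): e=[-8,24,8] → ·
    (3,3)@(7, 7): e=[14,-12,22] → ·
    (4,3)@(9, 7): e=[4,0,20] → #  [on edge]
    (5,3)@(11, 7): e=[-6,12,18] → ·
    (4,4)@(9, 9): e=[6,-12,30] → ·
    (5,4)@(11, 9): e=[-4,0,28] → ·  [on edge]
    (6,5)@(13, 11): e=[-12,0,36] → ·  [on edge]
    (5,6)@(11, 13): e=[0,-24,48] → ·  [on edge]
    (7,6)@(15, 13): e=[-20,0,44] → ·  [on edge]
  covered (5 px):
    · · · · · · · · ·
    · · # # · · · · ·
    · · · # # · · · ·
    · · · · # · · · ·
    · · · · · · · · ·
    · · · · · · · · ·
    · · · · · · · · ·
T1:
  2·area = 176
  edge (0, 14)→(4, 2): d=(4,-12) top-left  bias=+0
  edge (4, 2)→(18, 4): d=(14,2) right/bottom  bias=-1
  edge (18, 4)→(0, 14): d=(-18,10) right/bottom  bias=-1
    (2,1)@(5, 3): e=[16,12,148] → #
    (3,1)@(7, 3): e=[40,8,128] → #
    (4,1)@(9, 3): e=[64,4,108] → #
    (5,1)@(11, 3): e=[88,0,88] → ·  [on edge]
    (1,2)@(3, 5): e=[0,44,132] → #  [on edge]
    (5,2)@(11, 5): e=[96,28,52] → #
    (6,2)@(13, 5): e=[120,24,32] → #
    (7,2)@(15, 5): e=[144,20,12] → #
    (8,2)@(17, 5): e=[168,16,-8] → ·
    (1,3)@(3, 7): e=[8,72,96] → #
    (6,3)@(13, 7): e=[128,52,-4] → ·
    (7,3)@(15, 7): e=[152,48,-24] → ·
    (4,4)@(9, 9): e=[88,88,0] → ·  [on edge]
    (0,5)@(1, 11): e=[0,132,44] → #  [on edge]
  covered (22 px):
    · · · · · · · · ·
    · · # # # · · · ·
    · # # # # # # # ·
    · # # # # # · · ·
    · # # # · · · · ·
    # # # · · · · · ·
    # · · · · · · · ·
T2:
  2·area = 2  (B↔C swapped to make it positive)
  edge (2, 4)→(5, 5): d=(3,1) right/bottom  bias=-1
  edge (5, 5)→(6, 6): d=(1,1) right/bottom  bias=-1
  edge (6, 6)→(2, 4): d=(-4,-2) top-left  bias=+0
    (0,0)@(1, 1): e=[-8,0,10] → ·  [on edge]
    (1,1)@(3, 3): e=[-4,0,6] → ·  [on edge]
    (2,2)@(5, 5): e=[0,0,2] → ·  [on edge]
    (3,3)@(7, 7): e=[4,0,-2] → ·  [on edge]
    (5,3)@(11, 7): e=[0,-4,6] → ·  [on edge]
    (4,4)@(9, 9): e=[8,0,-6] → ·  [on edge]
    (8,4)@(17, 9): e=[0,-8,10] → ·  [on edge]
    (5,5)@(11, 11): e=[12,0,-10] → ·  [on edge]
    (6,6)@(13, 13): e=[16,0,-14] → ·  [on edge]
  covered (0 px):
    · · · · · · · · ·
    · · · · · · · · ·
    · · · · · · · · ·
    · · · · · · · · ·
    · · · · · · · · ·
    · · · · · · · · ·
    · · · · · · · · ·

Final: 27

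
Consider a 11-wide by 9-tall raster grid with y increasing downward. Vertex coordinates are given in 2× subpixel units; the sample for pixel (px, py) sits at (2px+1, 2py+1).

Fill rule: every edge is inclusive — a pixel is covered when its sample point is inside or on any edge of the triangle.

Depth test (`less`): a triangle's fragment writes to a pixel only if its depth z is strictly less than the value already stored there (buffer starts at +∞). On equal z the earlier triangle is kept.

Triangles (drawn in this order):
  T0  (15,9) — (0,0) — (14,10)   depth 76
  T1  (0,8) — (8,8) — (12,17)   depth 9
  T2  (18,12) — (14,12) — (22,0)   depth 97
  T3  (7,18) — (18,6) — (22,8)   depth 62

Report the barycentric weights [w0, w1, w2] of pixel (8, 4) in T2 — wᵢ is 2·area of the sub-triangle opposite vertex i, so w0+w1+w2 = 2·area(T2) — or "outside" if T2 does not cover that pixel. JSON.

T0:
  2·area = 24  (B↔C swapped to make it positive)
  edge (15, 9)→(14, 10): d=(-1,1) inclusive
  edge (14, 10)→(0, 0): d=(-14,-10) inclusive
  edge (0, 0)→(15, 9): d=(15,9) inclusive
    (2,1)@(5, 3): e=[16,8,0] → #  [on edge]
    (3,1)@(7, 3): e=[14,28,-18] → ·
    (10,1)@(21, 3): e=[0,168,-144] → ·  [on edge]
    (2,2)@(5, 5): e=[14,-20,30] → ·
    (3,2)@(7, 5): e=[12,0,12] → #  [on edge]
    (4,2)@(9, 5): e=[10,20,-6] → ·
    (9,2)@(19, 5): e=[0,120,-96] → ·  [on edge]
    (3,3)@(7, 7): e=[10,-28,42] → ·
    (5,3)@(11, 7): e=[6,12,6] → #
    (6,3)@(13, 7): e=[4,32,-12] → ·
    (8,3)@(17, 7): e=[0,72,-48] → ·  [on edge]
    (5,4)@(11, 9): e=[4,-16,36] → ·
    (7,4)@(15, 9): e=[0,24,0] → #  [on edge]
    (6,5)@(13, 11): e=[0,-24,48] → ·  [on edge]
    (5,6)@(11, 13): e=[0,-72,96] → ·  [on edge]
    (4,7)@(9, 15): e=[0,-120,144] → ·  [on edge]
    (10,7)@(21, 15): e=[-12,0,36] → ·  [on edge]
    (3,8)@(7, 17): e=[0,-168,192] → ·  [on edge]
  covered (5 px):
    · · · · · · · · · · ·
    · · # · · · · · · · ·
    · · · # · · · · · · ·
    · · · · · # · · · · ·
    · · · · · · # # · · ·
    · · · · · · · · · · ·
    · · · · · · · · · · ·
    · · · · · · · · · · ·
    · · · · · · · · · · ·
T1:
  2·area = 72
  edge (0, 8)→(8, 8): d=(8,0) inclusive
  edge (8, 8)→(12, 17): d=(4,9) inclusive
  edge (12, 17)→(0, 8): d=(-12,-9) inclusive
    (1,4)@(3, 9): e=[8,49,15] → #
    (2,4)@(5, 9): e=[8,31,33] → #
    (3,4)@(7, 9): e=[8,13,51] → #
    (4,4)@(9, 9): e=[8,-5,69] → ·
    (1,5)@(3, 11): e=[24,57,-9] → ·
    (2,5)@(5, 11): e=[24,39,9] → #
    (4,5)@(9, 11): e=[24,3,45] → #
    (5,5)@(11, 11): e=[24,-15,63] → ·
    (2,6)@(5, 13): e=[40,47,-15] → ·
    (3,6)@(7, 13): e=[40,29,3] → #
    (5,6)@(11, 13): e=[40,-7,39] → ·
    (3,7)@(7, 15): e=[56,37,-21] → ·
  covered (9 px):
    · · · · · · · · · · ·
    · · · · · · · · · · ·
    · · · · · · · · · · ·
    · · · · · · · · · · ·
    · # # # · · · · · · ·
    · · # # # · · · · · ·
    · · · # # · · · · · ·
    · · · · · # · · · · ·
    · · · · · · · · · · ·
T2:
  2·area = 48
  edge (18, 12)→(14, 12): d=(-4,0) inclusive
  edge (14, 12)→(22, 0): d=(8,-12) inclusive
  edge (22, 0)→(18, 12): d=(-4,12) inclusive
    (10,1)@(21, 3): e=[36,12,0] → #  [on edge]
    (9,2)@(19, 5): e=[28,4,16] → #
    (10,2)@(21, 5): e=[28,28,-8] → ·
    (9,3)@(19, 7): e=[20,20,8] → #
    (10,3)@(21, 7): e=[20,44,-16] → ·
    (8,4)@(17, 9): e=[12,12,24] → #
    (9,4)@(19, 9): e=[12,36,0] → #  [on edge]
    (10,4)@(21, 9): e=[12,60,-24] → ·
    (7,5)@(15, 11): e=[4,4,40] → #
    (9,5)@(19, 11): e=[4,52,-8] → ·
    (7,6)@(15, 13): e=[-4,20,32] → ·
    (8,6)@(17, 13): e=[-4,44,8] → ·
    (8,7)@(17, 15): e=[-12,60,0] → ·  [on edge]
  covered (7 px):
    · · · · · · · · · · ·
    · · · · · · · · · · #
    · · · · · · · · · # ·
    · · · · · · · · · # ·
    · · · · · · · · # # ·
    · · · · · · · # # · ·
    · · · · · · · · · · ·
    · · · · · · · · · · ·
    · · · · · · · · · · ·
T3:
  2·area = 70
  edge (7, 18)→(18, 6): d=(11,-12) inclusive
  edge (18, 6)→(22, 8): d=(4,2) inclusive
  edge (22, 8)→(7, 18): d=(-15,10) inclusive
    (9,3)@(19, 7): e=[23,2,45] → #
    (10,3)@(21, 7): e=[47,-2,25] → ·
    (8,4)@(17, 9): e=[21,14,35] → #
    (10,4)@(21, 9): e=[69,6,-5] → ·
    (7,5)@(15, 11): e=[19,26,25] → #
    (9,5)@(19, 11): e=[67,18,-15] → ·
    (6,6)@(13, 13): e=[17,38,15] → #
    (7,6)@(15, 13): e=[41,34,-5] → ·
    (8,6)@(17, 13): e=[65,30,-25] → ·
    (5,7)@(11, 15): e=[15,50,5] → #
    (6,7)@(13, 15): e=[39,46,-15] → ·
    (5,8)@(11, 17): e=[37,58,-25] → ·
  covered (7 px):
    · · · · · · · · · · ·
    · · · · · · · · · · ·
    · · · · · · · · · · ·
    · · · · · · · · · # ·
    · · · · · · · · # # ·
    · · · · · · · # # · ·
    · · · · · · # · · · ·
    · · · · · # · · · · ·
    · · · · · · · · · · ·

Final: [12,24,12]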